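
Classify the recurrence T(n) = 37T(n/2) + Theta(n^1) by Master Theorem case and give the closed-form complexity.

Master Theorem for T(n) = 37T(n/2) + O(n^1):

a = 37, b = 2, c = 1
log_b(a) = log_2(37) = 5.2095

Case 1: c = 1 < log_2(37) = 5.2095
T(n) = O(n^(log_2 37))

For T(n) = 37T(n/2) + O(n^1): log_2(37) = 5.2095. This is Case 1 of the Master Theorem (c < log_b(a), work dominated by leaves), giving O(n^(log_2 37)).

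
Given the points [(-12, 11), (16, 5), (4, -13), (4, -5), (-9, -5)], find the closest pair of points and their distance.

Computing all pairwise distances among 5 points:

d((-12, 11), (16, 5)) = 28.6356
d((-12, 11), (4, -13)) = 28.8444
d((-12, 11), (4, -5)) = 22.6274
d((-12, 11), (-9, -5)) = 16.2788
d((16, 5), (4, -13)) = 21.6333
d((16, 5), (4, -5)) = 15.6205
d((16, 5), (-9, -5)) = 26.9258
d((4, -13), (4, -5)) = 8.0 <-- minimum
d((4, -13), (-9, -5)) = 15.2643
d((4, -5), (-9, -5)) = 13.0

Closest pair: (4, -13) and (4, -5) with distance 8.0

The closest pair is (4, -13) and (4, -5) with Euclidean distance 8.0. For 5 points, brute-force pairwise comparison is shown above. For large n, the divide-and-conquer algorithm (sort by x, recurse on halves, check the dividing strip) achieves O(n log n).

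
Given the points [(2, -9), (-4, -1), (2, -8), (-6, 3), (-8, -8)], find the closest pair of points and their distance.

Computing all pairwise distances among 5 points:

d((2, -9), (-4, -1)) = 10.0
d((2, -9), (2, -8)) = 1.0 <-- minimum
d((2, -9), (-6, 3)) = 14.4222
d((2, -9), (-8, -8)) = 10.0499
d((-4, -1), (2, -8)) = 9.2195
d((-4, -1), (-6, 3)) = 4.4721
d((-4, -1), (-8, -8)) = 8.0623
d((2, -8), (-6, 3)) = 13.6015
d((2, -8), (-8, -8)) = 10.0
d((-6, 3), (-8, -8)) = 11.1803

Closest pair: (2, -9) and (2, -8) with distance 1.0

The closest pair is (2, -9) and (2, -8) with Euclidean distance 1.0. For 5 points, brute-force pairwise comparison is shown above. For large n, the divide-and-conquer algorithm (sort by x, recurse on halves, check the dividing strip) achieves O(n log n).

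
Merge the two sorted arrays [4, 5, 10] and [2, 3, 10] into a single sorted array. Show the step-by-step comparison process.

Merging process:

Compare 4 vs 2: take 2 from right. Merged: [2]
Compare 4 vs 3: take 3 from right. Merged: [2, 3]
Compare 4 vs 10: take 4 from left. Merged: [2, 3, 4]
Compare 5 vs 10: take 5 from left. Merged: [2, 3, 4, 5]
Compare 10 vs 10: take 10 from left. Merged: [2, 3, 4, 5, 10]
Append remaining from right: [10]. Merged: [2, 3, 4, 5, 10, 10]

Final merged array: [2, 3, 4, 5, 10, 10]
Total comparisons: 5

The merged array is [2, 3, 4, 5, 10, 10], requiring 5 comparisons. The merge step runs in O(n) time where n is the total number of elements.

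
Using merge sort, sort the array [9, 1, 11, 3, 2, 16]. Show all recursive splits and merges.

Merge sort trace:

Split: [9, 1, 11, 3, 2, 16] -> [9, 1, 11] and [3, 2, 16]
  Split: [9, 1, 11] -> [9] and [1, 11]
    Split: [1, 11] -> [1] and [11]
    Merge: [1] + [11] -> [1, 11]
  Merge: [9] + [1, 11] -> [1, 9, 11]
  Split: [3, 2, 16] -> [3] and [2, 16]
    Split: [2, 16] -> [2] and [16]
    Merge: [2] + [16] -> [2, 16]
  Merge: [3] + [2, 16] -> [2, 3, 16]
Merge: [1, 9, 11] + [2, 3, 16] -> [1, 2, 3, 9, 11, 16]

Final sorted array: [1, 2, 3, 9, 11, 16]

The merge sort proceeds by recursively splitting the array and merging sorted halves.
After all merges, the sorted array is [1, 2, 3, 9, 11, 16].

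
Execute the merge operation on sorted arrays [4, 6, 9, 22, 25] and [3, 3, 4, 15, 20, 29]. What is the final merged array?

Merging process:

Compare 4 vs 3: take 3 from right. Merged: [3]
Compare 4 vs 3: take 3 from right. Merged: [3, 3]
Compare 4 vs 4: take 4 from left. Merged: [3, 3, 4]
Compare 6 vs 4: take 4 from right. Merged: [3, 3, 4, 4]
Compare 6 vs 15: take 6 from left. Merged: [3, 3, 4, 4, 6]
Compare 9 vs 15: take 9 from left. Merged: [3, 3, 4, 4, 6, 9]
Compare 22 vs 15: take 15 from right. Merged: [3, 3, 4, 4, 6, 9, 15]
Compare 22 vs 20: take 20 from right. Merged: [3, 3, 4, 4, 6, 9, 15, 20]
Compare 22 vs 29: take 22 from left. Merged: [3, 3, 4, 4, 6, 9, 15, 20, 22]
Compare 25 vs 29: take 25 from left. Merged: [3, 3, 4, 4, 6, 9, 15, 20, 22, 25]
Append remaining from right: [29]. Merged: [3, 3, 4, 4, 6, 9, 15, 20, 22, 25, 29]

Final merged array: [3, 3, 4, 4, 6, 9, 15, 20, 22, 25, 29]
Total comparisons: 10

The merged array is [3, 3, 4, 4, 6, 9, 15, 20, 22, 25, 29], requiring 10 comparisons. The merge step runs in O(n) time where n is the total number of elements.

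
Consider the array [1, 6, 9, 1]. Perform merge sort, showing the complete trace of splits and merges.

Merge sort trace:

Split: [1, 6, 9, 1] -> [1, 6] and [9, 1]
  Split: [1, 6] -> [1] and [6]
  Merge: [1] + [6] -> [1, 6]
  Split: [9, 1] -> [9] and [1]
  Merge: [9] + [1] -> [1, 9]
Merge: [1, 6] + [1, 9] -> [1, 1, 6, 9]

Final sorted array: [1, 1, 6, 9]

The merge sort proceeds by recursively splitting the array and merging sorted halves.
After all merges, the sorted array is [1, 1, 6, 9].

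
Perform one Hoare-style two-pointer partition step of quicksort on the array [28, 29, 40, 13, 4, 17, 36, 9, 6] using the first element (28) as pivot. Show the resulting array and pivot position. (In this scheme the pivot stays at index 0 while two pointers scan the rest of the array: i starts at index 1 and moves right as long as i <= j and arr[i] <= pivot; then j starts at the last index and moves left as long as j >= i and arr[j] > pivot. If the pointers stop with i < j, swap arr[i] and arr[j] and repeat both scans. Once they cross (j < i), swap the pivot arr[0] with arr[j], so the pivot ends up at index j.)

Hoare-style two-pointer partition with pivot = 28:

Initial array: [28, 29, 40, 13, 4, 17, 36, 9, 6]

Pointers start at i = 1, j = 8.
i stops at index 1 (arr[1]=29 > 28), j stops at index 8 (arr[8]=6 <= 28): swap arr[1] and arr[8], array becomes [28, 6, 40, 13, 4, 17, 36, 9, 29]
i stops at index 2 (arr[2]=40 > 28), j stops at index 7 (arr[7]=9 <= 28): swap arr[2] and arr[7], array becomes [28, 6, 9, 13, 4, 17, 36, 40, 29]
i ends at 6, j ends at 5: the pointers have crossed (j < i), so scanning stops.

Swap pivot arr[0] with arr[5] to place pivot at position 5: [17, 6, 9, 13, 4, 28, 36, 40, 29]
Pivot position: 5

After partitioning with pivot 28, the array becomes [17, 6, 9, 13, 4, 28, 36, 40, 29]. The pivot is placed at index 5. All elements to the left of the pivot are <= 28, and all elements to the right are > 28.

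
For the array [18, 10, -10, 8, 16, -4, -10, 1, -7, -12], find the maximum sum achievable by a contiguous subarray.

Using Kadane's algorithm on [18, 10, -10, 8, 16, -4, -10, 1, -7, -12]:

Scanning through the array:
Position 1 (value 10): max_ending_here = 28, max_so_far = 28
Position 2 (value -10): max_ending_here = 18, max_so_far = 28
Position 3 (value 8): max_ending_here = 26, max_so_far = 28
Position 4 (value 16): max_ending_here = 42, max_so_far = 42
Position 5 (value -4): max_ending_here = 38, max_so_far = 42
Position 6 (value -10): max_ending_here = 28, max_so_far = 42
Position 7 (value 1): max_ending_here = 29, max_so_far = 42
Position 8 (value -7): max_ending_here = 22, max_so_far = 42
Position 9 (value -12): max_ending_here = 10, max_so_far = 42

Maximum subarray: [18, 10, -10, 8, 16]
Maximum sum: 42

The maximum subarray is [18, 10, -10, 8, 16] with sum 42. This subarray runs from index 0 to index 4.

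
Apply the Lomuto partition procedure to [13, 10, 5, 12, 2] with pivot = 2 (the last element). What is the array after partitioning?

Lomuto partition with pivot = 2:

Initial array: [13, 10, 5, 12, 2]

arr[0]=13 > 2: no swap
arr[1]=10 > 2: no swap
arr[2]=5 > 2: no swap
arr[3]=12 > 2: no swap

Place pivot at position 0: [2, 10, 5, 12, 13]
Pivot position: 0

After partitioning with pivot 2, the array becomes [2, 10, 5, 12, 13]. The pivot is placed at index 0. All elements to the left of the pivot are <= 2, and all elements to the right are > 2.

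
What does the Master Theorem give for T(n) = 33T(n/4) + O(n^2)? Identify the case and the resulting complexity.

Master Theorem for T(n) = 33T(n/4) + O(n^2):

a = 33, b = 4, c = 2
log_b(a) = log_4(33) = 2.5222

Case 1: c = 2 < log_4(33) = 2.5222
T(n) = O(n^(log_4 33))

For T(n) = 33T(n/4) + O(n^2): log_4(33) = 2.5222. This is Case 1 of the Master Theorem (c < log_b(a), work dominated by leaves), giving O(n^(log_4 33)).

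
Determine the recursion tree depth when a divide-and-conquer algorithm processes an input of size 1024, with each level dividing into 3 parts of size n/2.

For divide and conquer with division factor 2:

Problem sizes at each level:
Level 0: 1024
Level 1: 512
Level 2: 256
Level 3: 128
Level 4: 64
Level 5: 32
Level 6: 16
Level 7: 8
Level 8: 4
Level 9: 2
Level 10: 1

The root is level 0 and the size-1 base case is level 10 (the tree spans levels 0 through 10, i.e. 11 levels counting the root), so the depth is the number of divisions: log_2(1024) = 10

The recursion tree depth is log_2(1024) = 10. At each level, the problem size is divided by 2, so it takes 10 divisions to reduce to a base case of size 1. The algorithm makes 3 recursive calls at each level.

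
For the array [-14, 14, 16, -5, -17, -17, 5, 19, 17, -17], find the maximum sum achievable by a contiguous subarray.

Using Kadane's algorithm on [-14, 14, 16, -5, -17, -17, 5, 19, 17, -17]:

Scanning through the array:
Position 1 (value 14): max_ending_here = 14, max_so_far = 14
Position 2 (value 16): max_ending_here = 30, max_so_far = 30
Position 3 (value -5): max_ending_here = 25, max_so_far = 30
Position 4 (value -17): max_ending_here = 8, max_so_far = 30
Position 5 (value -17): max_ending_here = -9, max_so_far = 30
Position 6 (value 5): max_ending_here = 5, max_so_far = 30
Position 7 (value 19): max_ending_here = 24, max_so_far = 30
Position 8 (value 17): max_ending_here = 41, max_so_far = 41
Position 9 (value -17): max_ending_here = 24, max_so_far = 41

Maximum subarray: [5, 19, 17]
Maximum sum: 41

The maximum subarray is [5, 19, 17] with sum 41. This subarray runs from index 6 to index 8.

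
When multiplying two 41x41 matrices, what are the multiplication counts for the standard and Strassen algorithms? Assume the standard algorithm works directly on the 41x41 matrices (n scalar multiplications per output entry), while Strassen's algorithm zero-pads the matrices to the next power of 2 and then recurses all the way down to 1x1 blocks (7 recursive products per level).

Matrix multiplication for 41x41 matrices:

Strassen's algorithm requires power-of-2 dimensions. Pad 41x41 to 64x64 (next power of 2).

Standard algorithm: 41^3 = 68921 multiplications
Strassen's algorithm: 7^(log2(64)) = 7^6 = 117649 multiplications
Difference: 68921 - 117649 = -48728 (Strassen uses MORE here due to padding overhead — for small or just-over-power-of-2 n, padding can outweigh the per-level savings)

Standard: 68921 multiplications (41^3). Strassen: 117649 multiplications (7^6, after padding to 64x64). Strassen reduces 8 recursive multiplications to 7 at each level.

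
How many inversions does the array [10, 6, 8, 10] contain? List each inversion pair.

Finding inversions in [10, 6, 8, 10]:

(0, 1): arr[0]=10 > arr[1]=6
(0, 2): arr[0]=10 > arr[2]=8

Total inversions: 2

The array has 2 inversion(s): (0,1), (0,2). Each pair (i,j) satisfies i < j and arr[i] > arr[j].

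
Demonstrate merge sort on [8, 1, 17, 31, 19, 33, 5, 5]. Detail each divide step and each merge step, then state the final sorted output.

Merge sort trace:

Split: [8, 1, 17, 31, 19, 33, 5, 5] -> [8, 1, 17, 31] and [19, 33, 5, 5]
  Split: [8, 1, 17, 31] -> [8, 1] and [17, 31]
    Split: [8, 1] -> [8] and [1]
    Merge: [8] + [1] -> [1, 8]
    Split: [17, 31] -> [17] and [31]
    Merge: [17] + [31] -> [17, 31]
  Merge: [1, 8] + [17, 31] -> [1, 8, 17, 31]
  Split: [19, 33, 5, 5] -> [19, 33] and [5, 5]
    Split: [19, 33] -> [19] and [33]
    Merge: [19] + [33] -> [19, 33]
    Split: [5, 5] -> [5] and [5]
    Merge: [5] + [5] -> [5, 5]
  Merge: [19, 33] + [5, 5] -> [5, 5, 19, 33]
Merge: [1, 8, 17, 31] + [5, 5, 19, 33] -> [1, 5, 5, 8, 17, 19, 31, 33]

Final sorted array: [1, 5, 5, 8, 17, 19, 31, 33]

The merge sort proceeds by recursively splitting the array and merging sorted halves.
After all merges, the sorted array is [1, 5, 5, 8, 17, 19, 31, 33].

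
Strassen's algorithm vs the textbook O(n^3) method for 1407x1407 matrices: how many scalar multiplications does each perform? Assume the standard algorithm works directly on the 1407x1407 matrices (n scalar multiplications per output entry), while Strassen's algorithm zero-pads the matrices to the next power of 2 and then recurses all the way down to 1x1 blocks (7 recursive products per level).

Matrix multiplication for 1407x1407 matrices:

Strassen's algorithm requires power-of-2 dimensions. Pad 1407x1407 to 2048x2048 (next power of 2).

Standard algorithm: 1407^3 = 2785366143 multiplications
Strassen's algorithm: 7^(log2(2048)) = 7^11 = 1977326743 multiplications
Savings: 2785366143 - 1977326743 = 808039400 multiplications

Standard: 2785366143 multiplications (1407^3). Strassen: 1977326743 multiplications (7^11, after padding to 2048x2048). Strassen reduces 8 recursive multiplications to 7 at each level.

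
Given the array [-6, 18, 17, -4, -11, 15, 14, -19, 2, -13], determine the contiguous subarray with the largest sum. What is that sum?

Using Kadane's algorithm on [-6, 18, 17, -4, -11, 15, 14, -19, 2, -13]:

Scanning through the array:
Position 1 (value 18): max_ending_here = 18, max_so_far = 18
Position 2 (value 17): max_ending_here = 35, max_so_far = 35
Position 3 (value -4): max_ending_here = 31, max_so_far = 35
Position 4 (value -11): max_ending_here = 20, max_so_far = 35
Position 5 (value 15): max_ending_here = 35, max_so_far = 35
Position 6 (value 14): max_ending_here = 49, max_so_far = 49
Position 7 (value -19): max_ending_here = 30, max_so_far = 49
Position 8 (value 2): max_ending_here = 32, max_so_far = 49
Position 9 (value -13): max_ending_here = 19, max_so_far = 49

Maximum subarray: [18, 17, -4, -11, 15, 14]
Maximum sum: 49

The maximum subarray is [18, 17, -4, -11, 15, 14] with sum 49. This subarray runs from index 1 to index 6.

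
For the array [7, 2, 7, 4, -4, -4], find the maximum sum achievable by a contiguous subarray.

Using Kadane's algorithm on [7, 2, 7, 4, -4, -4]:

Scanning through the array:
Position 1 (value 2): max_ending_here = 9, max_so_far = 9
Position 2 (value 7): max_ending_here = 16, max_so_far = 16
Position 3 (value 4): max_ending_here = 20, max_so_far = 20
Position 4 (value -4): max_ending_here = 16, max_so_far = 20
Position 5 (value -4): max_ending_here = 12, max_so_far = 20

Maximum subarray: [7, 2, 7, 4]
Maximum sum: 20

The maximum subarray is [7, 2, 7, 4] with sum 20. This subarray runs from index 0 to index 3.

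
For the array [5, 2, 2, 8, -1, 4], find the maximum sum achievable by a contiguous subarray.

Using Kadane's algorithm on [5, 2, 2, 8, -1, 4]:

Scanning through the array:
Position 1 (value 2): max_ending_here = 7, max_so_far = 7
Position 2 (value 2): max_ending_here = 9, max_so_far = 9
Position 3 (value 8): max_ending_here = 17, max_so_far = 17
Position 4 (value -1): max_ending_here = 16, max_so_far = 17
Position 5 (value 4): max_ending_here = 20, max_so_far = 20

Maximum subarray: [5, 2, 2, 8, -1, 4]
Maximum sum: 20

The maximum subarray is [5, 2, 2, 8, -1, 4] with sum 20. This subarray runs from index 0 to index 5.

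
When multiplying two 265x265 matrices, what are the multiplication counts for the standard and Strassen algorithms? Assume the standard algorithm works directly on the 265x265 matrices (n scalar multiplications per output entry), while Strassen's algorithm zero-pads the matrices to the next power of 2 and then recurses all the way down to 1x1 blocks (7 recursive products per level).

Matrix multiplication for 265x265 matrices:

Strassen's algorithm requires power-of-2 dimensions. Pad 265x265 to 512x512 (next power of 2).

Standard algorithm: 265^3 = 18609625 multiplications
Strassen's algorithm: 7^(log2(512)) = 7^9 = 40353607 multiplications
Difference: 18609625 - 40353607 = -21743982 (Strassen uses MORE here due to padding overhead — for small or just-over-power-of-2 n, padding can outweigh the per-level savings)

Standard: 18609625 multiplications (265^3). Strassen: 40353607 multiplications (7^9, after padding to 512x512). Strassen reduces 8 recursive multiplications to 7 at each level.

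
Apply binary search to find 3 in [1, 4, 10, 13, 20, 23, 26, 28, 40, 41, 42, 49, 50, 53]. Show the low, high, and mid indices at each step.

Binary search for 3 in [1, 4, 10, 13, 20, 23, 26, 28, 40, 41, 42, 49, 50, 53]:

lo=0, hi=13, mid=6, arr[mid]=26 -> 26 > 3, search left half
lo=0, hi=5, mid=2, arr[mid]=10 -> 10 > 3, search left half
lo=0, hi=1, mid=0, arr[mid]=1 -> 1 < 3, search right half
lo=1, hi=1, mid=1, arr[mid]=4 -> 4 > 3, search left half
lo=1 > hi=0, target 3 not found

Binary search determines that 3 is not in the array after 4 comparisons. The search space was exhausted without finding the target.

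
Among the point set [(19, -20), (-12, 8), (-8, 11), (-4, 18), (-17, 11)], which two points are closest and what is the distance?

Computing all pairwise distances among 5 points:

d((19, -20), (-12, 8)) = 41.7732
d((19, -20), (-8, 11)) = 41.1096
d((19, -20), (-4, 18)) = 44.4185
d((19, -20), (-17, 11)) = 47.5079
d((-12, 8), (-8, 11)) = 5.0 <-- minimum
d((-12, 8), (-4, 18)) = 12.8062
d((-12, 8), (-17, 11)) = 5.831
d((-8, 11), (-4, 18)) = 8.0623
d((-8, 11), (-17, 11)) = 9.0
d((-4, 18), (-17, 11)) = 14.7648

Closest pair: (-12, 8) and (-8, 11) with distance 5.0

The closest pair is (-12, 8) and (-8, 11) with Euclidean distance 5.0. For 5 points, brute-force pairwise comparison is shown above. For large n, the divide-and-conquer algorithm (sort by x, recurse on halves, check the dividing strip) achieves O(n log n).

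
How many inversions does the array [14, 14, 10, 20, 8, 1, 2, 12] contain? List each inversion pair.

Finding inversions in [14, 14, 10, 20, 8, 1, 2, 12]:

(0, 2): arr[0]=14 > arr[2]=10
(0, 4): arr[0]=14 > arr[4]=8
(0, 5): arr[0]=14 > arr[5]=1
(0, 6): arr[0]=14 > arr[6]=2
(0, 7): arr[0]=14 > arr[7]=12
(1, 2): arr[1]=14 > arr[2]=10
(1, 4): arr[1]=14 > arr[4]=8
(1, 5): arr[1]=14 > arr[5]=1
(1, 6): arr[1]=14 > arr[6]=2
(1, 7): arr[1]=14 > arr[7]=12
(2, 4): arr[2]=10 > arr[4]=8
(2, 5): arr[2]=10 > arr[5]=1
(2, 6): arr[2]=10 > arr[6]=2
(3, 4): arr[3]=20 > arr[4]=8
(3, 5): arr[3]=20 > arr[5]=1
(3, 6): arr[3]=20 > arr[6]=2
(3, 7): arr[3]=20 > arr[7]=12
(4, 5): arr[4]=8 > arr[5]=1
(4, 6): arr[4]=8 > arr[6]=2

Total inversions: 19

The array has 19 inversion(s): (0,2), (0,4), (0,5), (0,6), (0,7), (1,2), (1,4), (1,5), (1,6), (1,7), (2,4), (2,5), (2,6), (3,4), (3,5), (3,6), (3,7), (4,5), (4,6). Each pair (i,j) satisfies i < j and arr[i] > arr[j].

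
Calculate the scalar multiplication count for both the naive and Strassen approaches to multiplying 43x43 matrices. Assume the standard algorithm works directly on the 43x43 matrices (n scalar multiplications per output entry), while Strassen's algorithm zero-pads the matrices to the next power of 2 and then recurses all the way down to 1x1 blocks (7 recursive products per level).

Matrix multiplication for 43x43 matrices:

Strassen's algorithm requires power-of-2 dimensions. Pad 43x43 to 64x64 (next power of 2).

Standard algorithm: 43^3 = 79507 multiplications
Strassen's algorithm: 7^(log2(64)) = 7^6 = 117649 multiplications
Difference: 79507 - 117649 = -38142 (Strassen uses MORE here due to padding overhead — for small or just-over-power-of-2 n, padding can outweigh the per-level savings)

Standard: 79507 multiplications (43^3). Strassen: 117649 multiplications (7^6, after padding to 64x64). Strassen reduces 8 recursive multiplications to 7 at each level.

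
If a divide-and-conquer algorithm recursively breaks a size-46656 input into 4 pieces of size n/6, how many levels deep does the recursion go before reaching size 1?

For divide and conquer with division factor 6:

Problem sizes at each level:
Level 0: 46656
Level 1: 7776
Level 2: 1296
Level 3: 216
Level 4: 36
Level 5: 6
Level 6: 1

The root is level 0 and the size-1 base case is level 6 (the tree spans levels 0 through 6, i.e. 7 levels counting the root), so the depth is the number of divisions: log_6(46656) = 6

The recursion tree depth is log_6(46656) = 6. At each level, the problem size is divided by 6, so it takes 6 divisions to reduce to a base case of size 1. The algorithm makes 4 recursive calls at each level.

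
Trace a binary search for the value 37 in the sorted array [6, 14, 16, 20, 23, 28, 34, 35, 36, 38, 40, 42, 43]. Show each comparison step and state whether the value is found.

Binary search for 37 in [6, 14, 16, 20, 23, 28, 34, 35, 36, 38, 40, 42, 43]:

lo=0, hi=12, mid=6, arr[mid]=34 -> 34 < 37, search right half
lo=7, hi=12, mid=9, arr[mid]=38 -> 38 > 37, search left half
lo=7, hi=8, mid=7, arr[mid]=35 -> 35 < 37, search right half
lo=8, hi=8, mid=8, arr[mid]=36 -> 36 < 37, search right half
lo=9 > hi=8, target 37 not found

Binary search determines that 37 is not in the array after 4 comparisons. The search space was exhausted without finding the target.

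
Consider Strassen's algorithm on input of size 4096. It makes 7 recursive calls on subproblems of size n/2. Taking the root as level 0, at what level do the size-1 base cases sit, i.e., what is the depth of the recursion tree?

For divide and conquer with division factor 2:

Problem sizes at each level:
Level 0: 4096
Level 1: 2048
Level 2: 1024
Level 3: 512
Level 4: 256
Level 5: 128
Level 6: 64
Level 7: 32
Level 8: 16
Level 9: 8
Level 10: 4
Level 11: 2
Level 12: 1

The root is level 0 and the size-1 base case is level 12 (the tree spans levels 0 through 12, i.e. 13 levels counting the root), so the depth is the number of divisions: log_2(4096) = 12

The recursion tree depth is log_2(4096) = 12. At each level, the problem size is divided by 2, so it takes 12 divisions to reduce to a base case of size 1. The algorithm makes 7 recursive calls at each level.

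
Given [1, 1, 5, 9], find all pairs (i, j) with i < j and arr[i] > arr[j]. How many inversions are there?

Finding inversions in [1, 1, 5, 9]:


Total inversions: 0

The array has 0 inversions. It is already sorted.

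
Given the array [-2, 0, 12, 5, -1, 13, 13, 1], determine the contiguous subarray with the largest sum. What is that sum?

Using Kadane's algorithm on [-2, 0, 12, 5, -1, 13, 13, 1]:

Scanning through the array:
Position 1 (value 0): max_ending_here = 0, max_so_far = 0
Position 2 (value 12): max_ending_here = 12, max_so_far = 12
Position 3 (value 5): max_ending_here = 17, max_so_far = 17
Position 4 (value -1): max_ending_here = 16, max_so_far = 17
Position 5 (value 13): max_ending_here = 29, max_so_far = 29
Position 6 (value 13): max_ending_here = 42, max_so_far = 42
Position 7 (value 1): max_ending_here = 43, max_so_far = 43

Maximum subarray: [0, 12, 5, -1, 13, 13, 1]
Maximum sum: 43

The maximum subarray is [0, 12, 5, -1, 13, 13, 1] with sum 43. This subarray runs from index 1 to index 7.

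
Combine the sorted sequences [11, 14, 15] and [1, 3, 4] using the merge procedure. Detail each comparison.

Merging process:

Compare 11 vs 1: take 1 from right. Merged: [1]
Compare 11 vs 3: take 3 from right. Merged: [1, 3]
Compare 11 vs 4: take 4 from right. Merged: [1, 3, 4]
Append remaining from left: [11, 14, 15]. Merged: [1, 3, 4, 11, 14, 15]

Final merged array: [1, 3, 4, 11, 14, 15]
Total comparisons: 3

The merged array is [1, 3, 4, 11, 14, 15], requiring 3 comparisons. The merge step runs in O(n) time where n is the total number of elements.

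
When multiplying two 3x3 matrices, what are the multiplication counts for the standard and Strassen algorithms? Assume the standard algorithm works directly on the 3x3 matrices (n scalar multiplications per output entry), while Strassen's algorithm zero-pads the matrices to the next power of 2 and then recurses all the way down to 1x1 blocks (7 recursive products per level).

Matrix multiplication for 3x3 matrices:

Strassen's algorithm requires power-of-2 dimensions. Pad 3x3 to 4x4 (next power of 2).

Standard algorithm: 3^3 = 27 multiplications
Strassen's algorithm: 7^(log2(4)) = 7^2 = 49 multiplications
Difference: 27 - 49 = -22 (Strassen uses MORE here due to padding overhead — for small or just-over-power-of-2 n, padding can outweigh the per-level savings)

Standard: 27 multiplications (3^3). Strassen: 49 multiplications (7^2, after padding to 4x4). Strassen reduces 8 recursive multiplications to 7 at each level.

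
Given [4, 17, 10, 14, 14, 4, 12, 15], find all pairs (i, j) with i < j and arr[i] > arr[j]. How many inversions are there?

Finding inversions in [4, 17, 10, 14, 14, 4, 12, 15]:

(1, 2): arr[1]=17 > arr[2]=10
(1, 3): arr[1]=17 > arr[3]=14
(1, 4): arr[1]=17 > arr[4]=14
(1, 5): arr[1]=17 > arr[5]=4
(1, 6): arr[1]=17 > arr[6]=12
(1, 7): arr[1]=17 > arr[7]=15
(2, 5): arr[2]=10 > arr[5]=4
(3, 5): arr[3]=14 > arr[5]=4
(3, 6): arr[3]=14 > arr[6]=12
(4, 5): arr[4]=14 > arr[5]=4
(4, 6): arr[4]=14 > arr[6]=12

Total inversions: 11

The array has 11 inversion(s): (1,2), (1,3), (1,4), (1,5), (1,6), (1,7), (2,5), (3,5), (3,6), (4,5), (4,6). Each pair (i,j) satisfies i < j and arr[i] > arr[j].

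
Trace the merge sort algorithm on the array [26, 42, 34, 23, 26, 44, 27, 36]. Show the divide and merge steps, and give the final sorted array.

Merge sort trace:

Split: [26, 42, 34, 23, 26, 44, 27, 36] -> [26, 42, 34, 23] and [26, 44, 27, 36]
  Split: [26, 42, 34, 23] -> [26, 42] and [34, 23]
    Split: [26, 42] -> [26] and [42]
    Merge: [26] + [42] -> [26, 42]
    Split: [34, 23] -> [34] and [23]
    Merge: [34] + [23] -> [23, 34]
  Merge: [26, 42] + [23, 34] -> [23, 26, 34, 42]
  Split: [26, 44, 27, 36] -> [26, 44] and [27, 36]
    Split: [26, 44] -> [26] and [44]
    Merge: [26] + [44] -> [26, 44]
    Split: [27, 36] -> [27] and [36]
    Merge: [27] + [36] -> [27, 36]
  Merge: [26, 44] + [27, 36] -> [26, 27, 36, 44]
Merge: [23, 26, 34, 42] + [26, 27, 36, 44] -> [23, 26, 26, 27, 34, 36, 42, 44]

Final sorted array: [23, 26, 26, 27, 34, 36, 42, 44]

The merge sort proceeds by recursively splitting the array and merging sorted halves.
After all merges, the sorted array is [23, 26, 26, 27, 34, 36, 42, 44].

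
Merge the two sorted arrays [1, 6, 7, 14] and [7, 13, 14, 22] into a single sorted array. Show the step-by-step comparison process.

Merging process:

Compare 1 vs 7: take 1 from left. Merged: [1]
Compare 6 vs 7: take 6 from left. Merged: [1, 6]
Compare 7 vs 7: take 7 from left. Merged: [1, 6, 7]
Compare 14 vs 7: take 7 from right. Merged: [1, 6, 7, 7]
Compare 14 vs 13: take 13 from right. Merged: [1, 6, 7, 7, 13]
Compare 14 vs 14: take 14 from left. Merged: [1, 6, 7, 7, 13, 14]
Append remaining from right: [14, 22]. Merged: [1, 6, 7, 7, 13, 14, 14, 22]

Final merged array: [1, 6, 7, 7, 13, 14, 14, 22]
Total comparisons: 6

The merged array is [1, 6, 7, 7, 13, 14, 14, 22], requiring 6 comparisons. The merge step runs in O(n) time where n is the total number of elements.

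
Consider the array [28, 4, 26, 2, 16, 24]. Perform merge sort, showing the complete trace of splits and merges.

Merge sort trace:

Split: [28, 4, 26, 2, 16, 24] -> [28, 4, 26] and [2, 16, 24]
  Split: [28, 4, 26] -> [28] and [4, 26]
    Split: [4, 26] -> [4] and [26]
    Merge: [4] + [26] -> [4, 26]
  Merge: [28] + [4, 26] -> [4, 26, 28]
  Split: [2, 16, 24] -> [2] and [16, 24]
    Split: [16, 24] -> [16] and [24]
    Merge: [16] + [24] -> [16, 24]
  Merge: [2] + [16, 24] -> [2, 16, 24]
Merge: [4, 26, 28] + [2, 16, 24] -> [2, 4, 16, 24, 26, 28]

Final sorted array: [2, 4, 16, 24, 26, 28]

The merge sort proceeds by recursively splitting the array and merging sorted halves.
After all merges, the sorted array is [2, 4, 16, 24, 26, 28].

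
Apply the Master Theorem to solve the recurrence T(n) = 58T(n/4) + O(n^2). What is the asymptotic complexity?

Master Theorem for T(n) = 58T(n/4) + O(n^2):

a = 58, b = 4, c = 2
log_b(a) = log_4(58) = 2.9290

Case 1: c = 2 < log_4(58) = 2.9290
T(n) = O(n^(log_4 58))

For T(n) = 58T(n/4) + O(n^2): log_4(58) = 2.9290. This is Case 1 of the Master Theorem (c < log_b(a), work dominated by leaves), giving O(n^(log_4 58)).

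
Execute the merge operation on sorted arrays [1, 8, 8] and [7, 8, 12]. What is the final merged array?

Merging process:

Compare 1 vs 7: take 1 from left. Merged: [1]
Compare 8 vs 7: take 7 from right. Merged: [1, 7]
Compare 8 vs 8: take 8 from left. Merged: [1, 7, 8]
Compare 8 vs 8: take 8 from left. Merged: [1, 7, 8, 8]
Append remaining from right: [8, 12]. Merged: [1, 7, 8, 8, 8, 12]

Final merged array: [1, 7, 8, 8, 8, 12]
Total comparisons: 4

The merged array is [1, 7, 8, 8, 8, 12], requiring 4 comparisons. The merge step runs in O(n) time where n is the total number of elements.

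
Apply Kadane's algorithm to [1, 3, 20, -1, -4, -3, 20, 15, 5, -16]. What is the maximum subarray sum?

Using Kadane's algorithm on [1, 3, 20, -1, -4, -3, 20, 15, 5, -16]:

Scanning through the array:
Position 1 (value 3): max_ending_here = 4, max_so_far = 4
Position 2 (value 20): max_ending_here = 24, max_so_far = 24
Position 3 (value -1): max_ending_here = 23, max_so_far = 24
Position 4 (value -4): max_ending_here = 19, max_so_far = 24
Position 5 (value -3): max_ending_here = 16, max_so_far = 24
Position 6 (value 20): max_ending_here = 36, max_so_far = 36
Position 7 (value 15): max_ending_here = 51, max_so_far = 51
Position 8 (value 5): max_ending_here = 56, max_so_far = 56
Position 9 (value -16): max_ending_here = 40, max_so_far = 56

Maximum subarray: [1, 3, 20, -1, -4, -3, 20, 15, 5]
Maximum sum: 56

The maximum subarray is [1, 3, 20, -1, -4, -3, 20, 15, 5] with sum 56. This subarray runs from index 0 to index 8.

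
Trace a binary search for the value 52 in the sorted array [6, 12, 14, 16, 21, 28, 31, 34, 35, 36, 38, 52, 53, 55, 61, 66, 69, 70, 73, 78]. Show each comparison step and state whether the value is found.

Binary search for 52 in [6, 12, 14, 16, 21, 28, 31, 34, 35, 36, 38, 52, 53, 55, 61, 66, 69, 70, 73, 78]:

lo=0, hi=19, mid=9, arr[mid]=36 -> 36 < 52, search right half
lo=10, hi=19, mid=14, arr[mid]=61 -> 61 > 52, search left half
lo=10, hi=13, mid=11, arr[mid]=52 -> Found target at index 11!

Binary search finds 52 at index 11 after 3 comparisons. The search repeatedly halves the search space by comparing with the middle element.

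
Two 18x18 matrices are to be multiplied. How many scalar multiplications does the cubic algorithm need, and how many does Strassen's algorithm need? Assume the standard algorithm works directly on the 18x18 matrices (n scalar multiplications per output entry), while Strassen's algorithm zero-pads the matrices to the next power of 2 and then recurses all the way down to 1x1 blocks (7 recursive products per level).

Matrix multiplication for 18x18 matrices:

Strassen's algorithm requires power-of-2 dimensions. Pad 18x18 to 32x32 (next power of 2).

Standard algorithm: 18^3 = 5832 multiplications
Strassen's algorithm: 7^(log2(32)) = 7^5 = 16807 multiplications
Difference: 5832 - 16807 = -10975 (Strassen uses MORE here due to padding overhead — for small or just-over-power-of-2 n, padding can outweigh the per-level savings)

Standard: 5832 multiplications (18^3). Strassen: 16807 multiplications (7^5, after padding to 32x32). Strassen reduces 8 recursive multiplications to 7 at each level.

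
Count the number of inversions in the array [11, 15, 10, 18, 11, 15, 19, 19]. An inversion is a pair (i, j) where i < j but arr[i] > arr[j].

Finding inversions in [11, 15, 10, 18, 11, 15, 19, 19]:

(0, 2): arr[0]=11 > arr[2]=10
(1, 2): arr[1]=15 > arr[2]=10
(1, 4): arr[1]=15 > arr[4]=11
(3, 4): arr[3]=18 > arr[4]=11
(3, 5): arr[3]=18 > arr[5]=15

Total inversions: 5

The array has 5 inversion(s): (0,2), (1,2), (1,4), (3,4), (3,5). Each pair (i,j) satisfies i < j and arr[i] > arr[j].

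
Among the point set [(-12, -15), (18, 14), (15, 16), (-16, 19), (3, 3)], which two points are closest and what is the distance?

Computing all pairwise distances among 5 points:

d((-12, -15), (18, 14)) = 41.7253
d((-12, -15), (15, 16)) = 41.1096
d((-12, -15), (-16, 19)) = 34.2345
d((-12, -15), (3, 3)) = 23.4307
d((18, 14), (15, 16)) = 3.6056 <-- minimum
d((18, 14), (-16, 19)) = 34.3657
d((18, 14), (3, 3)) = 18.6011
d((15, 16), (-16, 19)) = 31.1448
d((15, 16), (3, 3)) = 17.6918
d((-16, 19), (3, 3)) = 24.8395

Closest pair: (18, 14) and (15, 16) with distance 3.6056

The closest pair is (18, 14) and (15, 16) with Euclidean distance 3.6056. For 5 points, brute-force pairwise comparison is shown above. For large n, the divide-and-conquer algorithm (sort by x, recurse on halves, check the dividing strip) achieves O(n log n).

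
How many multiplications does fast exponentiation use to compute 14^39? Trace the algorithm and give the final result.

Computing 14^39 by squaring (build up from 14^1; each line after the first costs one multiplication):

14^1 = 14
14^2 = (14^1)^2 = 14^2 = 196
14^4 = (14^2)^2 = 196^2 = 38416
14^8 = (14^4)^2 = 38416^2 = 1475789056
14^9 = 14 * 14^8 = 14 * 1475789056 = 20661046784
14^18 = (14^9)^2 = 20661046784^2 = 426878854210636742656
14^19 = 14 * 14^18 = 14 * 426878854210636742656 = 5976303958948914397184
14^38 = (14^19)^2 = 5976303958948914397184^2 = 35716209009748467500288285041727074107129856
14^39 = 14 * 14^38 = 14 * 35716209009748467500288285041727074107129856 = 500026926136478545004035990584179037499817984

Result: 500026926136478545004035990584179037499817984
Multiplications needed: 8 (8 lines after 14^1)

14^39 = 500026926136478545004035990584179037499817984. Using exponentiation by squaring, this requires 8 multiplications. The key idea: if the exponent is even, square the half-power; if odd, multiply by the base once.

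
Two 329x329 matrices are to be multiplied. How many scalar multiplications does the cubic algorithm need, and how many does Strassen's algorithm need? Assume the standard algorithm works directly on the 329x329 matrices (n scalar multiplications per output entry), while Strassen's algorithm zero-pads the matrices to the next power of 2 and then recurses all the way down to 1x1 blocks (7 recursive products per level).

Matrix multiplication for 329x329 matrices:

Strassen's algorithm requires power-of-2 dimensions. Pad 329x329 to 512x512 (next power of 2).

Standard algorithm: 329^3 = 35611289 multiplications
Strassen's algorithm: 7^(log2(512)) = 7^9 = 40353607 multiplications
Difference: 35611289 - 40353607 = -4742318 (Strassen uses MORE here due to padding overhead — for small or just-over-power-of-2 n, padding can outweigh the per-level savings)

Standard: 35611289 multiplications (329^3). Strassen: 40353607 multiplications (7^9, after padding to 512x512). Strassen reduces 8 recursive multiplications to 7 at each level.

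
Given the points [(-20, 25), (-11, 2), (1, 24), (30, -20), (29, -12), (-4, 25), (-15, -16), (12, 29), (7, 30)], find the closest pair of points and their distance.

Computing all pairwise distances among 9 points:

d((-20, 25), (-11, 2)) = 24.6982
d((-20, 25), (1, 24)) = 21.0238
d((-20, 25), (30, -20)) = 67.2681
d((-20, 25), (29, -12)) = 61.4003
d((-20, 25), (-4, 25)) = 16.0
d((-20, 25), (-15, -16)) = 41.3038
d((-20, 25), (12, 29)) = 32.249
d((-20, 25), (7, 30)) = 27.4591
d((-11, 2), (1, 24)) = 25.0599
d((-11, 2), (30, -20)) = 46.5296
d((-11, 2), (29, -12)) = 42.3792
d((-11, 2), (-4, 25)) = 24.0416
d((-11, 2), (-15, -16)) = 18.4391
d((-11, 2), (12, 29)) = 35.4683
d((-11, 2), (7, 30)) = 33.2866
d((1, 24), (30, -20)) = 52.6972
d((1, 24), (29, -12)) = 45.607
d((1, 24), (-4, 25)) = 5.099 <-- minimum
d((1, 24), (-15, -16)) = 43.0813
d((1, 24), (12, 29)) = 12.083
d((1, 24), (7, 30)) = 8.4853
d((30, -20), (29, -12)) = 8.0623
d((30, -20), (-4, 25)) = 56.4004
d((30, -20), (-15, -16)) = 45.1774
d((30, -20), (12, 29)) = 52.2015
d((30, -20), (7, 30)) = 55.0364
d((29, -12), (-4, 25)) = 49.5782
d((29, -12), (-15, -16)) = 44.1814
d((29, -12), (12, 29)) = 44.3847
d((29, -12), (7, 30)) = 47.4131
d((-4, 25), (-15, -16)) = 42.45
d((-4, 25), (12, 29)) = 16.4924
d((-4, 25), (7, 30)) = 12.083
d((-15, -16), (12, 29)) = 52.4786
d((-15, -16), (7, 30)) = 50.9902
d((12, 29), (7, 30)) = 5.099 <-- minimum

Minimum distance: 5.099 (tie among 2 pairs: (1, 24) and (-4, 25); (12, 29) and (7, 30))

The minimum Euclidean distance is 5.099. There is a tie: 2 pairs achieve this minimum — (1, 24) and (-4, 25); (12, 29) and (7, 30). Any of these is a valid closest pair. For 9 points, brute-force pairwise comparison is shown above. For large n, the divide-and-conquer algorithm (sort by x, recurse on halves, check the dividing strip) achieves O(n log n).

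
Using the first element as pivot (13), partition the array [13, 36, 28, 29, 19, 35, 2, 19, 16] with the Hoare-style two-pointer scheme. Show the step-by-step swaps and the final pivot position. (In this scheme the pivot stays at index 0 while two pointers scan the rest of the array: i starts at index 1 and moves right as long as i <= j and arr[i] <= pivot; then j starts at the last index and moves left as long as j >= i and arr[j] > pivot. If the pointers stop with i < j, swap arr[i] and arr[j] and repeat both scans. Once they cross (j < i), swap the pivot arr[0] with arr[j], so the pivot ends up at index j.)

Hoare-style two-pointer partition with pivot = 13:

Initial array: [13, 36, 28, 29, 19, 35, 2, 19, 16]

Pointers start at i = 1, j = 8.
i stops at index 1 (arr[1]=36 > 13), j stops at index 6 (arr[6]=2 <= 13): swap arr[1] and arr[6], array becomes [13, 2, 28, 29, 19, 35, 36, 19, 16]
i ends at 2, j ends at 1: the pointers have crossed (j < i), so scanning stops.

Swap pivot arr[0] with arr[1] to place pivot at position 1: [2, 13, 28, 29, 19, 35, 36, 19, 16]
Pivot position: 1

After partitioning with pivot 13, the array becomes [2, 13, 28, 29, 19, 35, 36, 19, 16]. The pivot is placed at index 1. All elements to the left of the pivot are <= 13, and all elements to the right are > 13.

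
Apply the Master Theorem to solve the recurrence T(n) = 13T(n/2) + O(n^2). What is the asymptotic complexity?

Master Theorem for T(n) = 13T(n/2) + O(n^2):

a = 13, b = 2, c = 2
log_b(a) = log_2(13) = 3.7004

Case 1: c = 2 < log_2(13) = 3.7004
T(n) = O(n^(log_2 13))

For T(n) = 13T(n/2) + O(n^2): log_2(13) = 3.7004. This is Case 1 of the Master Theorem (c < log_b(a), work dominated by leaves), giving O(n^(log_2 13)).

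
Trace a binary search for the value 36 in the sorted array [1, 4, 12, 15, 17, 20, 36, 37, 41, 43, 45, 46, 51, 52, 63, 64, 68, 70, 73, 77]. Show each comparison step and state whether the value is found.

Binary search for 36 in [1, 4, 12, 15, 17, 20, 36, 37, 41, 43, 45, 46, 51, 52, 63, 64, 68, 70, 73, 77]:

lo=0, hi=19, mid=9, arr[mid]=43 -> 43 > 36, search left half
lo=0, hi=8, mid=4, arr[mid]=17 -> 17 < 36, search right half
lo=5, hi=8, mid=6, arr[mid]=36 -> Found target at index 6!

Binary search finds 36 at index 6 after 3 comparisons. The search repeatedly halves the search space by comparing with the middle element.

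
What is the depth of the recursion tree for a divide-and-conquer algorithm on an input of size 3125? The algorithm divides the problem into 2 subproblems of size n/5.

For divide and conquer with division factor 5:

Problem sizes at each level:
Level 0: 3125
Level 1: 625
Level 2: 125
Level 3: 25
Level 4: 5
Level 5: 1

The root is level 0 and the size-1 base case is level 5 (the tree spans levels 0 through 5, i.e. 6 levels counting the root), so the depth is the number of divisions: log_5(3125) = 5

The recursion tree depth is log_5(3125) = 5. At each level, the problem size is divided by 5, so it takes 5 divisions to reduce to a base case of size 1. The algorithm makes 2 recursive calls at each level.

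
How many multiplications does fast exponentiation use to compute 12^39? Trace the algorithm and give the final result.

Computing 12^39 by squaring (build up from 12^1; each line after the first costs one multiplication):

12^1 = 12
12^2 = (12^1)^2 = 12^2 = 144
12^4 = (12^2)^2 = 144^2 = 20736
12^8 = (12^4)^2 = 20736^2 = 429981696
12^9 = 12 * 12^8 = 12 * 429981696 = 5159780352
12^18 = (12^9)^2 = 5159780352^2 = 26623333280885243904
12^19 = 12 * 12^18 = 12 * 26623333280885243904 = 319479999370622926848
12^38 = (12^19)^2 = 319479999370622926848^2 = 102067469997853225734913580209377959215104
12^39 = 12 * 12^38 = 12 * 102067469997853225734913580209377959215104 = 1224809639974238708818962962512535510581248

Result: 1224809639974238708818962962512535510581248
Multiplications needed: 8 (8 lines after 12^1)

12^39 = 1224809639974238708818962962512535510581248. Using exponentiation by squaring, this requires 8 multiplications. The key idea: if the exponent is even, square the half-power; if odd, multiply by the base once.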